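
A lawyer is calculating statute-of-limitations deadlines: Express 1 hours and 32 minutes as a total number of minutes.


Hours: 1
Extra minutes: 32
Minutes per hour: 60
Hours to minutes: 1 x 60 = 60
Total: 60 + 32 = 92

92


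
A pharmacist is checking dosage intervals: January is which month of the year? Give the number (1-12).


Calendar month order:
1. January <--
2. February
January is month number 1

1


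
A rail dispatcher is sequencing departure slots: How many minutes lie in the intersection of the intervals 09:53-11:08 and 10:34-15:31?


Interval A: [593, 668] minutes from midnight
Interval B: [634, 931] minutes from midnight
Overlap start = max(593, 634) = 634
Overlap end = min(668, 931) = 668
Overlap = 668 - 634 = 34 minutes

34


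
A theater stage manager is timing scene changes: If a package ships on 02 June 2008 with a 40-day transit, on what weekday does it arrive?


Start: 2008-06-02 (Monday)
Step 1 - find target date: add 40 days
  2008-06-02 + 40 days = 2008-07-12
Step 2 - day of week:
  40 mod 7 = 5
  Monday + 5 days -> Saturday
Result: Saturday (2008-07-12)

Saturday


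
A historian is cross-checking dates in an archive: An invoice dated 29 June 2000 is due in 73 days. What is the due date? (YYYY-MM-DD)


Start: 2000-06-29
Adding 73 days
Days remaining in June: 1
After June: 72 days still to add
July 2000: 31 days, 41 remaining
August 2000: 31 days, 10 remaining
September 2000 has 30 days, need 10
Result: 2000-09-10

2000-09-10


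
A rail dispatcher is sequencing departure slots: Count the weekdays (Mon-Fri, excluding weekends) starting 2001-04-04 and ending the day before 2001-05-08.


Start: 2001-04-04 (Wednesday)
End (exclusive): 2001-05-08 (Tuesday)
Total calendar days: 34
Full weeks: 34 // 7 = 4 -> 20 weekdays
Remaining 6 days starting on Wednesday:
  Wed(w), Thu(w), Fri(w), Sat(-), Sun(-), Mon(w) -> 4 weekdays
Total business days: 20 + 4 = 24

24


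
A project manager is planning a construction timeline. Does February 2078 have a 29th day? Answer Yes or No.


Year: 2078
Divisible by 4? 2078 / 4 = 519.5 -> No
Not divisible by 4, so NOT a leap year

No


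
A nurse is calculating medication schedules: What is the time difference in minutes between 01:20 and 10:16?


Start time: 01:20 = 80 minutes from midnight
End time: 10:16 = 616 minutes from midnight
Difference: 616 - 80 = 536 minutes
That is 8 hours and 56 minutes

536


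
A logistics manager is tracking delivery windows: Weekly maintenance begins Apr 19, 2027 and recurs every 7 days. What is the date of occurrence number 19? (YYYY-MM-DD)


First occurrence: 2027-04-19 (occurrence 1)
Each occurrence is 7 days after the previous.
Occurrence 19 is 18 weeks after the first.
18 weeks = 126 days
2027-04-19 + 126 days = 2027-08-23

2027-08-23


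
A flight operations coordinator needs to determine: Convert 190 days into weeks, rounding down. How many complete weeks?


Total days: 190
Days per week: 7
Division: 190 / 7 = 27 remainder 1
Complete weeks: 27
Remaining days: 1

27


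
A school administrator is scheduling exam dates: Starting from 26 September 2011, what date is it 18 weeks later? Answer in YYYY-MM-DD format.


Start: 2011-09-26
Weeks to add: 18
Convert to days: 18 x 7 = 126 days
Add 126 days to 2011-09-26
Result: 2012-01-30

2012-01-30


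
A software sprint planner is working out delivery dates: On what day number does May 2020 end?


Month: May
Year: 2020
May is a 31-day month
Total: 31 days

31


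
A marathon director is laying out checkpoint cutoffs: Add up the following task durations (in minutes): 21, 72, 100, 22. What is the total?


Durations: 21, 72, 100, 22
Running sum: 21
+ 72 = 93
+ 100 = 193
+ 22 = 215
Total duration: 215 minutes
That is 3 hours and 35 minutes

215


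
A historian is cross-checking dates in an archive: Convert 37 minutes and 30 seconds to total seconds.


Minutes: 37
Extra seconds: 30
Seconds per minute: 60
Minutes to seconds: 37 x 60 = 2220
Total: 2220 + 30 = 2250

2250


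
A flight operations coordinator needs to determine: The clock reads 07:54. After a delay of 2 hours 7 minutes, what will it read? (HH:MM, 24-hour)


Start time: 07:54
Adding: 2 hours 7 minutes
Minutes: 54 + 7 = 61
Minute overflow: 61 >= 60, so carry 1 hour, minutes = 1
Hours: 7 + 2 + 1 = 10
Result: 10:01

10:01


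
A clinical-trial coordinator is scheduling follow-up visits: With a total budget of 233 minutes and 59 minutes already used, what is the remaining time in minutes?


Total budget: 233 minutes
Time used: 59 minutes
Remaining: 233 - 59 = 174 minutes
Percent used: 25.3%
Percent remaining: 74.7%

174


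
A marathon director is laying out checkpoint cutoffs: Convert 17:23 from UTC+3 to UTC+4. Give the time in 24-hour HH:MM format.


Local time: 17:23 at UTC+3 (offset 3h)
Target zone: UTC+4 (offset 4h)
Difference: 4 - (3) = 1 hours
Calculation: 17 + (1) = 18
Result: 18:23

18:23


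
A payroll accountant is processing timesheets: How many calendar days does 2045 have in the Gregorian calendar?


Year: 2045
Check leap year rules:
Divisible by 4? No
2045 is not a leap year
Days: 365

365


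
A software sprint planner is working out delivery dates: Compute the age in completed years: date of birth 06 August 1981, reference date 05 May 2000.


Birth: 1981-08-06
Reference: 2000-05-05
Year difference: 2000 - 1981 = 19
Has birthday (08-06) occurred by 05-05? No
Birthday not yet reached this year -> subtract 1
Age in full years: 18

18


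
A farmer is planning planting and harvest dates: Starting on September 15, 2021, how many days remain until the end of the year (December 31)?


Start: September 15, 2021
End: December 31, 2021
Days left in September: 15
October: 31
November: 30
December: 31
Sum of remaining months: 92
Total: 15 + 92 = 107

107


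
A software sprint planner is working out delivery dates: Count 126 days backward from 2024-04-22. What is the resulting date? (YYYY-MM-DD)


Start: 2024-04-22
Subtracting 126 days
Days already passed in April: 22
After going back through April: 104 more days to subtract
March 2024: 31 days, 73 remaining
February 2024: 29 days, 44 remaining
January 2024: 31 days, 13 remaining
December 2023 has 31 days, need 13
Result: 2023-12-18

2023-12-18


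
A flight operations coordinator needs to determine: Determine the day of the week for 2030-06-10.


Date: 2030-06-10
January 1, 2030 is a Tuesday
Day of year: 161
Offset from Jan 1: 160 days
160 mod 7 = 6
Result: Monday

Monday


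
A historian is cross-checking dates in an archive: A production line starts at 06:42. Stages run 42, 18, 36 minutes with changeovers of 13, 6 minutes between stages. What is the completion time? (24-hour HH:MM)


Start: 06:42 = 402 min from midnight
  after task 1 (42 min): 07:24
  after break (13 min): 07:37
  after task 2 (18 min): 07:55
  after break (6 min): 08:01
  after task 3 (36 min): 08:37
Total elapsed: 115 minutes
End time: 08:37

08:37


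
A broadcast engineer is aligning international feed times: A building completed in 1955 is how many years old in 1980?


Birth year: 1955
Current year: 1980
Age = current year - birth year
Age = 1980 - 1955 = 25

25


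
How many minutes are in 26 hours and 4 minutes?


Hours: 26
Minutes: 4
Convert hours to minutes: 26 x 60 = 1560
Add remaining minutes: 1560 + 4 = 1564

1564


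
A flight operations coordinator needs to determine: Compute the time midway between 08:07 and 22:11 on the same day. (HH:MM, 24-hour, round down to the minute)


Start time: 08:07 = 487 minutes from midnight
End time: 22:11 = 1331 minutes from midnight
Sum: 487 + 1331 = 1818
Midpoint: 1818 / 2 = 909 minutes
Convert: 909 / 60 = 15 hours, 9 minutes
Result: 15:09

15:09


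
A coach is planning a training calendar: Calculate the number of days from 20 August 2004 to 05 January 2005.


Start date: 2004-08-20
End date: 2005-01-05
Aug 2004: +12 days
Sep 2004: +30 days
Oct 2004: +31 days
... (3 more months)
Total: 138 days

138


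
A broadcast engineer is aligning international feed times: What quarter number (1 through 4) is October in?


Month: October (month 10)
Q1: January-March (months 1-3)
Q2: April-June (months 4-6)
Q3: July-September (months 7-9)
Q4: October-December (months 10-12)
Month 10 falls in Q4

4


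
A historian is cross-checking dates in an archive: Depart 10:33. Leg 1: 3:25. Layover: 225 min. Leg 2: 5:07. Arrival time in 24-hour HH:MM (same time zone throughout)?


Depart: 10:33
Leg 1: +205 min -> 13:58
Layover: +225 min -> 17:43
Leg 2: +307 min -> 22:50
Total travel: 737 minutes = 12h 17m
Arrival: 22:50

22:50


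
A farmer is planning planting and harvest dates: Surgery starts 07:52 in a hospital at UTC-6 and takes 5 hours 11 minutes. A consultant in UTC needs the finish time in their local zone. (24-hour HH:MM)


Start: 07:52 in UTC-6
Step 1 - add duration:
  minutes: 52 + 11 = 63 (carry 1h)
  hours: 7 + 5 + 1 = 13
  end in UTC-6: 13:03
Step 2 - convert UTC-6 -> UTC:
  offset difference: 0 - (-6) = 6 hours
  13 + (6) = 19 -> mod 24 = 19
Result: 19:03 in UTC

19:03


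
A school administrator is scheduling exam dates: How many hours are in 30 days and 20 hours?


Days: 30
Extra hours: 20
Hours per day: 24
Days to hours: 30 x 24 = 720
Total: 720 + 20 = 740

740


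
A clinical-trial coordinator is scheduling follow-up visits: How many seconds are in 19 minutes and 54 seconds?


Minutes: 19
Seconds: 54
Convert minutes to seconds: 19 x 60 = 1140
Add remaining seconds: 1140 + 54 = 1194

1194


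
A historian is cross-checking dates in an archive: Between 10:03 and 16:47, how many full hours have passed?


Start: 10:03
End: 16:47
Hour difference: 16 - 10 = 6 hours
Minute difference: 47 - 3 = 44 minutes
Total minutes: 404
Complete hours: 404 / 60 = 6 (remainder 44)

6


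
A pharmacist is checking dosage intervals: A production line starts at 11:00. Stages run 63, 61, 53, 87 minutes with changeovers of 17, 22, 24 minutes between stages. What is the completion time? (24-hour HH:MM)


Start: 11:00 = 660 min from midnight
  after task 1 (63 min): 12:03
  after break (17 min): 12:20
  after task 2 (61 min): 13:21
  after break (22 min): 13:43
  after task 3 (53 min): 14:36
  after break (24 min): 15:00
  after task 4 (87 min): 16:27
Total elapsed: 327 minutes
End time: 16:27

16:27


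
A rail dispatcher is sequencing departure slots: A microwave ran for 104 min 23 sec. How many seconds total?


Minutes: 104
Extra seconds: 23
Seconds per minute: 60
Minutes to seconds: 104 x 60 = 6240
Total: 6240 + 23 = 6263

6263


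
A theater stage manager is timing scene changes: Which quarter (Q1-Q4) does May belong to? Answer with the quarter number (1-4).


Month: May (month 5)
Q1: January-March (months 1-3)
Q2: April-June (months 4-6)
Q3: July-September (months 7-9)
Q4: October-December (months 10-12)
Month 5 falls in Q2

2


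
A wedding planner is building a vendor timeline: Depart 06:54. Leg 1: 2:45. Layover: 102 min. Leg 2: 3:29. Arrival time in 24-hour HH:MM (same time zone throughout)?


Depart: 06:54
Leg 1: +165 min -> 09:39
Layover: +102 min -> 11:21
Leg 2: +209 min -> 14:50
Total travel: 476 minutes = 7h 56m
Arrival: 14:50

14:50


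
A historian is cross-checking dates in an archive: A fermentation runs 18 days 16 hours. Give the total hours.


Days: 18
Extra hours: 16
Hours per day: 24
Days to hours: 18 x 24 = 432
Total: 432 + 16 = 448

448


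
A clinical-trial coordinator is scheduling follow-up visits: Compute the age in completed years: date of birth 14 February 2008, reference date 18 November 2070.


Birth: 2008-02-14
Reference: 2070-11-18
Year difference: 2070 - 2008 = 62
Has birthday (02-14) occurred by 11-18? Yes
Age in full years: 62

62


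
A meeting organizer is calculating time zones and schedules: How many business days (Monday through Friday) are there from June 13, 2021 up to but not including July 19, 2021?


Start: 2021-06-13 (Sunday)
End (exclusive): 2021-07-19 (Monday)
Total calendar days: 36
Full weeks: 36 // 7 = 5 -> 25 weekdays
Remaining 1 days starting on Sunday:
  Sun(-) -> 0 weekdays
Total business days: 25 + 0 = 25

25


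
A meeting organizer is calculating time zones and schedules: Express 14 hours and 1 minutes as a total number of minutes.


Hours: 14
Extra minutes: 1
Minutes per hour: 60
Hours to minutes: 14 x 60 = 840
Total: 840 + 1 = 841

841


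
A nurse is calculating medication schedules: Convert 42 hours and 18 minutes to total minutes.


Hours: 42
Minutes: 18
Convert hours to minutes: 42 x 60 = 2520
Add remaining minutes: 2520 + 18 = 2538

2538


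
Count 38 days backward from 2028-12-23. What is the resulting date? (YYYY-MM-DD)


Start: 2028-12-23
Subtracting 38 days
Days already passed in December: 23
After going back through December: 15 more days to subtract
November 2028 has 30 days, need 15
Result: 2028-11-15

2028-11-15


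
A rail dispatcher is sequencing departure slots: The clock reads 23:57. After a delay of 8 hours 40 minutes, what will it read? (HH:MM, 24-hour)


Start time: 23:57
Adding: 8 hours 40 minutes
Minutes: 57 + 40 = 97
Minute overflow: 97 >= 60, so carry 1 hour, minutes = 37
Hours: 23 + 8 + 1 = 32
Hour wraparound: 32 mod 24 = 8
Result: 08:37

08:37


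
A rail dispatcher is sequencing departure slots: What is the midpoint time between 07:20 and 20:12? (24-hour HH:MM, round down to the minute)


Start time: 07:20 = 440 minutes from midnight
End time: 20:12 = 1212 minutes from midnight
Sum: 440 + 1212 = 1652
Midpoint: 1652 / 2 = 826 minutes
Convert: 826 / 60 = 13 hours, 46 minutes
Result: 13:46

13:46


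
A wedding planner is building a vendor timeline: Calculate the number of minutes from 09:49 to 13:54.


Start time: 09:49 = 589 minutes from midnight
End time: 13:54 = 834 minutes from midnight
Difference: 834 - 589 = 245 minutes
That is 4 hours and 5 minutes

245


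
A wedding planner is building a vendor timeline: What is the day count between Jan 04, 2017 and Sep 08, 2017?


Start date: 2017-01-04
End date: 2017-09-08
Jan 2017: +28 days
Feb 2017: +28 days
Mar 2017: +31 days
... (6 more months)
Total: 247 days

247


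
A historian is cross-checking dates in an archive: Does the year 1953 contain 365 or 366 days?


Year: 1953
Check leap year rules:
Divisible by 4? No
1953 is not a leap year
Days: 365

365


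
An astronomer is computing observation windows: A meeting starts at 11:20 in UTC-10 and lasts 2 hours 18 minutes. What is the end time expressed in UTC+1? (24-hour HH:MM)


Start: 11:20 in UTC-10
Step 1 - add duration:
  minutes: 20 + 18 = 38
  hours: 11 + 2 + 0 = 13
  end in UTC-10: 13:38
Step 2 - convert UTC-10 -> UTC+1:
  offset difference: 1 - (-10) = 11 hours
  13 + (11) = 24 -> mod 24 = 0
Result: 00:38 in UTC+1

00:38


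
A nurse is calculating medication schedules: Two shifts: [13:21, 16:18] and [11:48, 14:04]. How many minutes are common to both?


Interval A: [801, 978] minutes from midnight
Interval B: [708, 844] minutes from midnight
Overlap start = max(801, 708) = 801
Overlap end = min(978, 844) = 844
Overlap = 844 - 801 = 43 minutes

43


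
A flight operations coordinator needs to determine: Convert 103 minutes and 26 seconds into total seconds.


Minutes: 103
Seconds: 26
Convert minutes to seconds: 103 x 60 = 6180
Add remaining seconds: 6180 + 26 = 6206

6206


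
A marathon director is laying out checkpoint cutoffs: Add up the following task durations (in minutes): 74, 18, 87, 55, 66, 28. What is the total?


Durations: 74, 18, 87, 55, 66, 28
Running sum: 74
+ 18 = 92
+ 87 = 179
+ 55 = 234
+ 66 = 300
+ 28 = 328
Total duration: 328 minutes
That is 5 hours and 28 minutes

328


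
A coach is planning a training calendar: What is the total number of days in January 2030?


Month: January
Year: 2030
January is a 31-day month
Total: 31 days

31


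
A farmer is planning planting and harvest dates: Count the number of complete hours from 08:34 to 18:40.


Start: 08:34
End: 18:40
Hour difference: 18 - 8 = 10 hours
Minute difference: 40 - 34 = 6 minutes
Total minutes: 606
Complete hours: 606 / 60 = 10 (remainder 6)

10


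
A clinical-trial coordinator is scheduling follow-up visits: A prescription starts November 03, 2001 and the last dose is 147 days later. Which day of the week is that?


Start: 2001-11-03 (Saturday)
Step 1 - find target date: add 147 days
  2001-11-03 + 147 days = 2002-03-30
Step 2 - day of week:
  147 mod 7 = 0
  Saturday + 0 days -> Saturday
Result: Saturday (2002-03-30)

Saturday


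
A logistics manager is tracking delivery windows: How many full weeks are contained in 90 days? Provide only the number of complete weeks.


Total days: 90
Days per week: 7
Division: 90 / 7 = 12 remainder 6
Complete weeks: 12
Remaining days: 6

12


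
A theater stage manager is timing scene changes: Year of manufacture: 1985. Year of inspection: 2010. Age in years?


Birth year: 1985
Current year: 2010
Age = current year - birth year
Age = 2010 - 1985 = 25

25


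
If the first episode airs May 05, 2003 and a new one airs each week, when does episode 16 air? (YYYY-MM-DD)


First occurrence: 2003-05-05 (occurrence 1)
Each occurrence is 7 days after the previous.
Occurrence 16 is 15 weeks after the first.
15 weeks = 105 days
2003-05-05 + 105 days = 2003-08-18

2003-08-18


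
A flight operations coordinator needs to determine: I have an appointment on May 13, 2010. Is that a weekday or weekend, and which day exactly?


Date: 2010-05-13
January 1, 2010 is a Friday
Day of year: 133
Offset from Jan 1: 132 days
132 mod 7 = 6
Result: Thursday

Thursday


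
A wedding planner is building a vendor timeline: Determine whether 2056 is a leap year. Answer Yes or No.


Year: 2056
Divisible by 4? 2056 / 4 = 514.0 -> Yes
Divisible by 100? 2056 / 100 = 20.56 -> No
Divisible by 4 but not 100, so it IS a leap year

Yes


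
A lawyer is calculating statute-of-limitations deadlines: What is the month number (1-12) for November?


Calendar month order:
10. October
11. November <--
12. December
November is month number 11

11


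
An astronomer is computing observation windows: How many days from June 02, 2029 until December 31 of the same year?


Start: June 02, 2029
End: December 31, 2029
Days left in June: 28
July: 31
August: 31
September: 30
October: 31
... plus remaining months
Sum of remaining months: 184
Total: 28 + 184 = 212

212


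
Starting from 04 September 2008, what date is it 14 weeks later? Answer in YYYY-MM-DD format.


Start: 2008-09-04
Weeks to add: 14
Convert to days: 14 x 7 = 98 days
Add 98 days to 2008-09-04
Result: 2008-12-11

2008-12-11


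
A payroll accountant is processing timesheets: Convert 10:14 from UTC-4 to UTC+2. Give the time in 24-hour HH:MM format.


Local time: 10:14 at UTC-4 (offset -4h)
Target zone: UTC+2 (offset 2h)
Difference: 2 - (-4) = 6 hours
Calculation: 10 + (6) = 16
Result: 16:14

16:14


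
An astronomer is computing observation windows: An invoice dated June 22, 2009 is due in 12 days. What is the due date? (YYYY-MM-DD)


Start: 2009-06-22
Adding 12 days
Days remaining in June: 8
After June: 4 days still to add
July 2009 has 31 days, need 4
Result: 2009-07-04

2009-07-04


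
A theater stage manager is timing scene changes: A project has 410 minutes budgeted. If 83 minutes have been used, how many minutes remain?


Total budget: 410 minutes
Time used: 83 minutes
Remaining: 410 - 83 = 327 minutes
Percent used: 20.2%
Percent remaining: 79.8%

327


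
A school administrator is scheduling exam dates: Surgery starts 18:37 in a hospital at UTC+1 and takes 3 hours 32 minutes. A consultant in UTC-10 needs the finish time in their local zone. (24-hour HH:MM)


Start: 18:37 in UTC+1
Step 1 - add duration:
  minutes: 37 + 32 = 69 (carry 1h)
  hours: 18 + 3 + 1 = 22
  end in UTC+1: 22:09
Step 2 - convert UTC+1 -> UTC-10:
  offset difference: -10 - (1) = -11 hours
  22 + (-11) = 11 -> mod 24 = 11
Result: 11:09 in UTC-10

11:09


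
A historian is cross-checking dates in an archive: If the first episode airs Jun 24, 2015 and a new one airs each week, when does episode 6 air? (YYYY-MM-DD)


First occurrence: 2015-06-24 (occurrence 1)
Each occurrence is 7 days after the previous.
Occurrence 6 is 5 weeks after the first.
5 weeks = 35 days
2015-06-24 + 35 days = 2015-07-29

2015-07-29


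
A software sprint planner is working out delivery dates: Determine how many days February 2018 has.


Month: February
Year: 2018
2018 is not a leap year
February has 28 days
Total: 28 days

28


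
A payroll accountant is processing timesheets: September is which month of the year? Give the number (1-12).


Calendar month order:
8. August
9. September <--
10. October
September is month number 9

9


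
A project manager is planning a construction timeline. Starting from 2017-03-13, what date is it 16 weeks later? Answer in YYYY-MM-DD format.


Start: 2017-03-13
Weeks to add: 16
Convert to days: 16 x 7 = 112 days
Add 112 days to 2017-03-13
Result: 2017-07-03

2017-07-03


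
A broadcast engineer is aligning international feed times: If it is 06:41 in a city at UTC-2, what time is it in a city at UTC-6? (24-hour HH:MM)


Local time: 06:41 at UTC-2 (offset -2h)
Target zone: UTC-6 (offset -6h)
Difference: -6 - (-2) = -4 hours
Calculation: 6 + (-4) = 2
Result: 02:41

02:41


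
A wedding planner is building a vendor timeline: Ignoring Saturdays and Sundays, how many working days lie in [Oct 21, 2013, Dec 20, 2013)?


Start: 2013-10-21 (Monday)
End (exclusive): 2013-12-20 (Friday)
Total calendar days: 60
Full weeks: 60 // 7 = 8 -> 40 weekdays
Remaining 4 days starting on Monday:
  Mon(w), Tue(w), Wed(w), Thu(w) -> 4 weekdays
Total business days: 40 + 4 = 44

44


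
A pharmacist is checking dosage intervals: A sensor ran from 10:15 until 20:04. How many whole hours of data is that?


Start: 10:15
End: 20:04
Hour difference: 20 - 10 = 10 hours
Minute difference: 4 - 15 = -11 minutes
Total minutes: 589
Complete hours: 589 / 60 = 9 (remainder 49)

9


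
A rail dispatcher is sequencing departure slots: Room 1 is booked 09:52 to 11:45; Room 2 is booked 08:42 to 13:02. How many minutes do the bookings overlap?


Interval A: [592, 705] minutes from midnight
Interval B: [522, 782] minutes from midnight
Overlap start = max(592, 522) = 592
Overlap end = min(705, 782) = 705
Overlap = 705 - 592 = 113 minutes

113


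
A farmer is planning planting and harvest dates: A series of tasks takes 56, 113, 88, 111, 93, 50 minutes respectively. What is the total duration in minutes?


Durations: 56, 113, 88, 111, 93, 50
Running sum: 56
+ 113 = 169
+ 88 = 257
+ 111 = 368
+ 93 = 461
+ 50 = 511
Total duration: 511 minutes
That is 8 hours and 31 minutes

511


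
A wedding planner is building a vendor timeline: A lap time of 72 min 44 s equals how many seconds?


Minutes: 72
Seconds: 44
Convert minutes to seconds: 72 x 60 = 4320
Add remaining seconds: 4320 + 44 = 4364

4364


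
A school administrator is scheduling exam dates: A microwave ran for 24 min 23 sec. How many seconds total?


Minutes: 24
Extra seconds: 23
Seconds per minute: 60
Minutes to seconds: 24 x 60 = 1440
Total: 1440 + 23 = 1463

1463


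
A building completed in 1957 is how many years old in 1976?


Birth year: 1957
Current year: 1976
Age = current year - birth year
Age = 1976 - 1957 = 19

19


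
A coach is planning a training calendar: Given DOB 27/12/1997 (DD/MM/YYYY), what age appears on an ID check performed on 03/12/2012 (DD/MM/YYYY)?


Birth: 1997-12-27
Reference: 2012-12-03
Year difference: 2012 - 1997 = 15
Has birthday (12-27) occurred by 12-03? No
Birthday not yet reached this year -> subtract 1
Age in full years: 14

14


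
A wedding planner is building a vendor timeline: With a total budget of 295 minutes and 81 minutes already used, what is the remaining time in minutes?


Total budget: 295 minutes
Time used: 81 minutes
Remaining: 295 - 81 = 214 minutes
Percent used: 27.5%
Percent remaining: 72.5%

214


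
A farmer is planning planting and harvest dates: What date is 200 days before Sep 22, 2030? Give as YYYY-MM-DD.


Start: 2030-09-22
Subtracting 200 days
Days already passed in September: 22
After going back through September: 178 more days to subtract
August 2030: 31 days, 147 remaining
July 2030: 31 days, 116 remaining
June 2030: 30 days, 86 remaining
May 2030: 31 days, 55 remaining
Result: 2030-03-06

2030-03-06


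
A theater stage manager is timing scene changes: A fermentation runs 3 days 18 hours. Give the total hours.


Days: 3
Extra hours: 18
Hours per day: 24
Days to hours: 3 x 24 = 72
Total: 72 + 18 = 90

90


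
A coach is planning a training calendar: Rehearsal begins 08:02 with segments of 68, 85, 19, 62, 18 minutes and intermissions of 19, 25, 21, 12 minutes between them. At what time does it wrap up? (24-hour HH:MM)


Start: 08:02 = 482 min from midnight
  after task 1 (68 min): 09:10
  after break (19 min): 09:29
  after task 2 (85 min): 10:54
  after break (25 min): 11:19
  after task 3 (19 min): 11:38
  after break (21 min): 11:59
  after task 4 (62 min): 13:01
  after break (12 min): 13:13
  after task 5 (18 min): 13:31
Total elapsed: 329 minutes
End time: 13:31

13:31


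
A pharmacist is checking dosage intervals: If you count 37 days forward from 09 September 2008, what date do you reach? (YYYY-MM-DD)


Start: 2008-09-09
Adding 37 days
Days remaining in September: 21
After September: 16 days still to add
October 2008 has 31 days, need 16
Result: 2008-10-16

2008-10-16


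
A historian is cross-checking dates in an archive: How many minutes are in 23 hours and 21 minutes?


Hours: 23
Minutes: 21
Convert hours to minutes: 23 x 60 = 1380
Add remaining minutes: 1380 + 21 = 1401

1401


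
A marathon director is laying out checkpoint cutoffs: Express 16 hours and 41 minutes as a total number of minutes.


Hours: 16
Extra minutes: 41
Minutes per hour: 60
Hours to minutes: 16 x 60 = 960
Total: 960 + 41 = 1001

1001


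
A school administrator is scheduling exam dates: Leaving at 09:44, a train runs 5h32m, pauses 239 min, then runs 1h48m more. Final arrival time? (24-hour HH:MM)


Depart: 09:44
Leg 1: +332 min -> 15:16
Layover: +239 min -> 19:15
Leg 2: +108 min -> 21:03
Total travel: 679 minutes = 11h 19m
Arrival: 21:03

21:03


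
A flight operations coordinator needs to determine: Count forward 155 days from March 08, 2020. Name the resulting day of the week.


Start: 2020-03-08 (Sunday)
Step 1 - find target date: add 155 days
  2020-03-08 + 155 days = 2020-08-10
Step 2 - day of week:
  155 mod 7 = 1
  Sunday + 1 days -> Monday
Result: Monday (2020-08-10)

Monday


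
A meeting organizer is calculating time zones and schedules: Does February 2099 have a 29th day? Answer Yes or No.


Year: 2099
Divisible by 4? 2099 / 4 = 524.75 -> No
Not divisible by 4, so NOT a leap year

No


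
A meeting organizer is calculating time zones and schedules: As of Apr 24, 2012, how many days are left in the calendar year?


Start: April 24, 2012
End: December 31, 2012
Days left in April: 6
May: 31
June: 30
July: 31
August: 31
... plus remaining months
Sum of remaining months: 245
Total: 6 + 245 = 251

251


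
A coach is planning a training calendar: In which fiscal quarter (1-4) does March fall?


Month: March (month 3)
Q1: January-March (months 1-3)
Q2: April-June (months 4-6)
Q3: July-September (months 7-9)
Q4: October-December (months 10-12)
Month 3 falls in Q1

1


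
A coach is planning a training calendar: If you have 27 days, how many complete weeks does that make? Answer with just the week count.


Total days: 27
Days per week: 7
Division: 27 / 7 = 3 remainder 6
Complete weeks: 3
Remaining days: 6

3


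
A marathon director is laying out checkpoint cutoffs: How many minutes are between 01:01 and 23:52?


Start time: 01:01 = 61 minutes from midnight
End time: 23:52 = 1432 minutes from midnight
Difference: 1432 - 61 = 1371 minutes
That is 22 hours and 51 minutes

1371


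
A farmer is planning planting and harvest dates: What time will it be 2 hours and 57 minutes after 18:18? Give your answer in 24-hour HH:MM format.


Start time: 18:18
Adding: 2 hours 57 minutes
Minutes: 18 + 57 = 75
Minute overflow: 75 >= 60, so carry 1 hour, minutes = 15
Hours: 18 + 2 + 1 = 21
Result: 21:15

21:15


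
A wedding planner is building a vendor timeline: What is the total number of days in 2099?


Year: 2099
Check leap year rules:
Divisible by 4? No
2099 is not a leap year
Days: 365

365


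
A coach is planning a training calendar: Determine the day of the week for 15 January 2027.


Date: 2027-01-15
January 1, 2027 is a Friday
Day of year: 15
Offset from Jan 1: 14 days
14 mod 7 = 0
Result: Friday

Friday


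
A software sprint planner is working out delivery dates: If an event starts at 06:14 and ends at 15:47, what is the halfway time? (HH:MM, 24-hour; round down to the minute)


Start time: 06:14 = 374 minutes from midnight
End time: 15:47 = 947 minutes from midnight
Sum: 374 + 947 = 1321
Midpoint: 1321 / 2 = 660 minutes
Convert: 660 / 60 = 11 hours, 0 minutes
Result: 11:00

11:00


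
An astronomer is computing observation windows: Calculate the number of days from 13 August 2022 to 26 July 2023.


Start date: 2022-08-13
End date: 2023-07-26
Aug 2022: +19 days
Sep 2022: +30 days
Oct 2022: +31 days
... (9 more months)
Total: 347 days

347


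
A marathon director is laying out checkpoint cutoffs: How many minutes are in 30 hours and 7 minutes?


Hours: 30
Minutes: 7
Convert hours to minutes: 30 x 60 = 1800
Add remaining minutes: 1800 + 7 = 1807

1807


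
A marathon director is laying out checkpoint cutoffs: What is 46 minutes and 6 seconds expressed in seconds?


Minutes: 46
Extra seconds: 6
Seconds per minute: 60
Minutes to seconds: 46 x 60 = 2760
Total: 2760 + 6 = 2766

2766


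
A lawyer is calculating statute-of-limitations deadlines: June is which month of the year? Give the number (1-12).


Calendar month order:
5. May
6. June <--
7. July
June is month number 6

6


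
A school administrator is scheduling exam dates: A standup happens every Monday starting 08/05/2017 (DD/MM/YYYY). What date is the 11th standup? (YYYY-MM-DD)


First occurrence: 2017-05-08 (occurrence 1)
Each occurrence is 7 days after the previous.
Occurrence 11 is 10 weeks after the first.
10 weeks = 70 days
2017-05-08 + 70 days = 2017-07-17

2017-07-17


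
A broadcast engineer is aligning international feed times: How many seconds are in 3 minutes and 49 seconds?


Minutes: 3
Seconds: 49
Convert minutes to seconds: 3 x 60 = 180
Add remaining seconds: 180 + 49 = 229

229


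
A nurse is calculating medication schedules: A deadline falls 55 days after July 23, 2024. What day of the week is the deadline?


Start: 2024-07-23 (Tuesday)
Step 1 - find target date: add 55 days
  2024-07-23 + 55 days = 2024-09-16
Step 2 - day of week:
  55 mod 7 = 6
  Tuesday + 6 days -> Monday
Result: Monday (2024-09-16)

Monday


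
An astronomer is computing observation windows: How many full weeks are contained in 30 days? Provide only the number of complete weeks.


Total days: 30
Days per week: 7
Division: 30 / 7 = 4 remainder 2
Complete weeks: 4
Remaining days: 2

4


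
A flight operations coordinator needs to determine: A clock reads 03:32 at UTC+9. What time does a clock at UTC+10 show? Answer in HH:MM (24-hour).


Local time: 03:32 at UTC+9 (offset 9h)
Target zone: UTC+10 (offset 10h)
Difference: 10 - (9) = 1 hours
Calculation: 3 + (1) = 4
Result: 04:32

04:32


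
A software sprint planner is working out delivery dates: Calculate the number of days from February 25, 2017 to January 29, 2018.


Start date: 2017-02-25
End date: 2018-01-29
Feb 2017: +4 days
Mar 2017: +31 days
Apr 2017: +30 days
... (9 more months)
Total: 338 days

338


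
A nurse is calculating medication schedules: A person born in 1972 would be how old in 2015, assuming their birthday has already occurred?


Birth year: 1972
Current year: 2015
Age = current year - birth year
Age = 2015 - 1972 = 43

43


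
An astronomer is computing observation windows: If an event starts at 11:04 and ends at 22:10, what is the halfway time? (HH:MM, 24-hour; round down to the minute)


Start time: 11:04 = 664 minutes from midnight
End time: 22:10 = 1330 minutes from midnight
Sum: 664 + 1330 = 1994
Midpoint: 1994 / 2 = 997 minutes
Convert: 997 / 60 = 16 hours, 37 minutes
Result: 16:37

16:37


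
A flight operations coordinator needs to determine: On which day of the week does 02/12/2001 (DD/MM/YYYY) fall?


Date: 2001-12-02
January 1, 2001 is a Monday
Day of year: 336
Offset from Jan 1: 335 days
335 mod 7 = 6
Result: Sunday

Sunday


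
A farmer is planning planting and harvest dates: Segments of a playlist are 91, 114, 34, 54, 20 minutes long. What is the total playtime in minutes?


Durations: 91, 114, 34, 54, 20
Running sum: 91
+ 114 = 205
+ 34 = 239
+ 54 = 293
+ 20 = 313
Total duration: 313 minutes
That is 5 hours and 13 minutes

313


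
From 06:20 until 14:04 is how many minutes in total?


Start time: 06:20 = 380 minutes from midnight
End time: 14:04 = 844 minutes from midnight
Difference: 844 - 380 = 464 minutes
That is 7 hours and 44 minutes

464


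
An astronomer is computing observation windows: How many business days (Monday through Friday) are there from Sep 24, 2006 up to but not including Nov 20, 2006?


Start: 2006-09-24 (Sunday)
End (exclusive): 2006-11-20 (Monday)
Total calendar days: 57
Full weeks: 57 // 7 = 8 -> 40 weekdays
Remaining 1 days starting on Sunday:
  Sun(-) -> 0 weekdays
Total business days: 40 + 0 = 40

40


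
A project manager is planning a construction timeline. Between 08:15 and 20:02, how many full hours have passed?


Start: 08:15
End: 20:02
Hour difference: 20 - 8 = 12 hours
Minute difference: 2 - 15 = -13 minutes
Total minutes: 707
Complete hours: 707 / 60 = 11 (remainder 47)

11


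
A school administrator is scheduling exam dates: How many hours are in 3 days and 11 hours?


Days: 3
Extra hours: 11
Hours per day: 24
Days to hours: 3 x 24 = 72
Total: 72 + 11 = 83

83


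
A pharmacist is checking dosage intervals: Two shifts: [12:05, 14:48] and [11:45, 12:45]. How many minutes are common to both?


Interval A: [725, 888] minutes from midnight
Interval B: [705, 765] minutes from midnight
Overlap start = max(725, 705) = 725
Overlap end = min(888, 765) = 765
Overlap = 765 - 725 = 40 minutes

40


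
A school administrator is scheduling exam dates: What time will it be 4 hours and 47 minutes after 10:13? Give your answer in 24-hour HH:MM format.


Start time: 10:13
Adding: 4 hours 47 minutes
Minutes: 13 + 47 = 60
Minute overflow: 60 >= 60, so carry 1 hour, minutes = 0
Hours: 10 + 4 + 1 = 15
Result: 15:00

15:00


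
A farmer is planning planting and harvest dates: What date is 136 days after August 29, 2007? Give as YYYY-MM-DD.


Start: 2007-08-29
Adding 136 days
Days remaining in August: 2
After August: 134 days still to add
September 2007: 30 days, 104 remaining
October 2007: 31 days, 73 remaining
November 2007: 30 days, 43 remaining
December 2007: 31 days, 12 remaining
Result: 2008-01-12

2008-01-12


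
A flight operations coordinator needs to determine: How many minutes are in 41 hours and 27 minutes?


Hours: 41
Extra minutes: 27
Minutes per hour: 60
Hours to minutes: 41 x 60 = 2460
Total: 2460 + 27 = 2487

2487


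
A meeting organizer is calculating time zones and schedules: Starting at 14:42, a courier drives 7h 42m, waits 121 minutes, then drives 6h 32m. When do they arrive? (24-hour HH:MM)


Depart: 14:42
Leg 1: +462 min -> 22:24
Layover: +121 min -> 00:25
Leg 2: +392 min -> 06:57
Total travel: 975 minutes = 16h 15m
Arrival: 06:57

06:57


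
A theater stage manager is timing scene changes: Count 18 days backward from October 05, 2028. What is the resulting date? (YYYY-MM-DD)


Start: 2028-10-05
Subtracting 18 days
Days already passed in October: 5
After going back through October: 13 more days to subtract
September 2028 has 30 days, need 13
Result: 2028-09-17

2028-09-17


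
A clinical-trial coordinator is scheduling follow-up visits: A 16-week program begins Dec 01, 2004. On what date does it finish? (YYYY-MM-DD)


Start: 2004-12-01
Weeks to add: 16
Convert to days: 16 x 7 = 112 days
Add 112 days to 2004-12-01
Result: 2005-03-23

2005-03-23


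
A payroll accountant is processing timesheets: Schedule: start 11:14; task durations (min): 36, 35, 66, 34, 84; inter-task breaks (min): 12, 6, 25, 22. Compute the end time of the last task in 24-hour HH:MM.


Start: 11:14 = 674 min from midnight
  after task 1 (36 min): 11:50
  after break (12 min): 12:02
  after task 2 (35 min): 12:37
  after break (6 min): 12:43
  after task 3 (66 min): 13:49
  after break (25 min): 14:14
  after task 4 (34 min): 14:48
  after break (22 min): 15:10
  after task 5 (84 min): 16:34
Total elapsed: 320 minutes
End time: 16:34

16:34


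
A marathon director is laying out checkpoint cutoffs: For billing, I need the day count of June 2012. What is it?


Month: June
Year: 2012
June is a 30-day month
Total: 30 days

30


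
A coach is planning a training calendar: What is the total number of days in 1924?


Year: 1924
Check leap year rules:
Divisible by 4? Yes
Divisible by 100? No
1924 is a leap year
Days: 366

366


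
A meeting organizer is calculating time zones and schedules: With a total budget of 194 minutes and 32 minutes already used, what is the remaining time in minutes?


Total budget: 194 minutes
Time used: 32 minutes
Remaining: 194 - 32 = 162 minutes
Percent used: 16.5%
Percent remaining: 83.5%

162


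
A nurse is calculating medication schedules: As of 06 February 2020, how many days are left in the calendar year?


Start: February 06, 2020
End: December 31, 2020
Days left in February: 23
March: 31
April: 30
May: 31
June: 30
... plus remaining months
Sum of remaining months: 306
Total: 23 + 306 = 329

329


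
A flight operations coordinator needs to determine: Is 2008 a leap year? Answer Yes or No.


Year: 2008
Divisible by 4? 2008 / 4 = 502.0 -> Yes
Divisible by 100? 2008 / 100 = 20.08 -> No
Divisible by 4 but not 100, so it IS a leap year

Yes


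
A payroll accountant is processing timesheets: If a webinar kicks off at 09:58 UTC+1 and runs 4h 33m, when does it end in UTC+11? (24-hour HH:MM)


Start: 09:58 in UTC+1
Step 1 - add duration:
  minutes: 58 + 33 = 91 (carry 1h)
  hours: 9 + 4 + 1 = 14
  end in UTC+1: 14:31
Step 2 - convert UTC+1 -> UTC+11:
  offset difference: 11 - (1) = 10 hours
  14 + (10) = 24 -> mod 24 = 0
Result: 00:31 in UTC+11

00:31


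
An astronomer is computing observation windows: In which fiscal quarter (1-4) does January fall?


Month: January (month 1)
Q1: January-March (months 1-3)
Q2: April-June (months 4-6)
Q3: July-September (months 7-9)
Q4: October-December (months 10-12)
Month 1 falls in Q1

1


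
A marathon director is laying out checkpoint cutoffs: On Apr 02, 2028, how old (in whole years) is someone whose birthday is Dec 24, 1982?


Birth: 1982-12-24
Reference: 2028-04-02
Year difference: 2028 - 1982 = 46
Has birthday (12-24) occurred by 04-02? No
Birthday not yet reached this year -> subtract 1
Age in full years: 45

45


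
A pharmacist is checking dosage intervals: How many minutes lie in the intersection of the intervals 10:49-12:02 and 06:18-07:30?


Interval A: [649, 722] minutes from midnight
Interval B: [378, 450] minutes from midnight
Overlap start = max(649, 378) = 649
Overlap end = min(722, 450) = 450
End <= start, so the intervals do not overlap: 0 minutes

0


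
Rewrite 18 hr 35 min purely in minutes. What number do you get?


Hours: 18
Extra minutes: 35
Minutes per hour: 60
Hours to minutes: 18 x 60 = 1080
Total: 1080 + 35 = 1115

1115
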